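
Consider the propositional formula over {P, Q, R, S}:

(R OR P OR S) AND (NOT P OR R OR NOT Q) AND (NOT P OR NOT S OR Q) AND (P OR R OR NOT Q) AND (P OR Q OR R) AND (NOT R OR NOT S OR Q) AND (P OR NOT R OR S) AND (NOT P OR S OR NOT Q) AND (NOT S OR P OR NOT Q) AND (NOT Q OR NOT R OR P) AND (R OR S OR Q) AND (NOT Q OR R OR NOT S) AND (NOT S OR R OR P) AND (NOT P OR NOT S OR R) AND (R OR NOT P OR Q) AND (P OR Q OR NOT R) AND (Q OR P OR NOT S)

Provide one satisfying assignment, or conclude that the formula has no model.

Branch on R: set R = true.
Branch on S: set S = false.
Unit clause (P) forces P = true.
Unit clause (NOT Q) forces Q = false.
This assignment satisfies each clause.

P: true,  Q: false,  R: true,  S: false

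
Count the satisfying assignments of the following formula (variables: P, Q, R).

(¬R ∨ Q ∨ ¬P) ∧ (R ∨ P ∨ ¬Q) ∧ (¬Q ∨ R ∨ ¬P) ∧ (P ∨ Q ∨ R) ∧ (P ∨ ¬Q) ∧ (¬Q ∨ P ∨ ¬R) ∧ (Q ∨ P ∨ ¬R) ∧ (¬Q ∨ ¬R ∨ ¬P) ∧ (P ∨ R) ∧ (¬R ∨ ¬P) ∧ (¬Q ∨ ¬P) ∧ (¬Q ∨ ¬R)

1

There are 2^3 = 8 truth assignments over (P, Q, R).
Check each against the 12 clauses (columns in the order P, Q, R):
  F F F  ✗ fails (P ∨ Q ∨ R)
  F F T  ✗ fails (Q ∨ P ∨ ¬R)
  F T F  ✗ fails (R ∨ P ∨ ¬Q)
  F T T  ✗ fails (P ∨ ¬Q)
  T F F  ✓ satisfies all
  T F T  ✗ fails (¬R ∨ Q ∨ ¬P)
  T T F  ✗ fails (¬Q ∨ R ∨ ¬P)
  T T T  ✗ fails (¬Q ∨ ¬R ∨ ¬P)
1 of the 8 rows is a model.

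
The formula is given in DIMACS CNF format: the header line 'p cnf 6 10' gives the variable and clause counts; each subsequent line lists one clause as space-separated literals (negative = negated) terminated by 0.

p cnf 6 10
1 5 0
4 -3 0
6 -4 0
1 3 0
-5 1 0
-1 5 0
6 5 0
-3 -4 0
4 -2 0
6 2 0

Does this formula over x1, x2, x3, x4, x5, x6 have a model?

Case x1 = True:
The clause (x5) is unit, so x5 = True.
Case x4 = True:
The clause (x6) is unit, so x6 = True.
The clause (¬x3) is unit, so x3 = False.
All clauses hold; x2 can take either value.
A satisfying assignment: x1: True, x2: False, x3: False, x4: True, x5: True, x6: True.

Yes, satisfiable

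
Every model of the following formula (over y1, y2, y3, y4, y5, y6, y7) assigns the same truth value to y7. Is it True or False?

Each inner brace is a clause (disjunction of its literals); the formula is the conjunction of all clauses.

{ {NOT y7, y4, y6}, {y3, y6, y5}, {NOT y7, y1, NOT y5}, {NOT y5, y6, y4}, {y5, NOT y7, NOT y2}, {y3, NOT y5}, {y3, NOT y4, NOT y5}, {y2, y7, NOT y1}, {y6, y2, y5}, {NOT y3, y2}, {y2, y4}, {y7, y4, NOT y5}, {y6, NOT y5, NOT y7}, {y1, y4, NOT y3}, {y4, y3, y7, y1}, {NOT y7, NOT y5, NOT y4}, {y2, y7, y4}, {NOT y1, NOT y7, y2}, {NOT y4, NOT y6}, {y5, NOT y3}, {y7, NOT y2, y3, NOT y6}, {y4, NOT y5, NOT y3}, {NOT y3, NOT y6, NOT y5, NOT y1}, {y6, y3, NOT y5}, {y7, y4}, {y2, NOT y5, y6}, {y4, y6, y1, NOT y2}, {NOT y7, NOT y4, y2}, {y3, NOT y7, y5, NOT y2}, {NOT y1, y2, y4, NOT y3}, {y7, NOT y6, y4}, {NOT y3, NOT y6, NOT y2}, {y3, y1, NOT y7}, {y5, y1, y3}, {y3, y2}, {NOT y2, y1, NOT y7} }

Suppose y7 = true.
Suppose y4 = true.
Unit clause (NOT y5) forces y5 = false.
Unit clause (NOT y2) forces y2 = false.
Now (y2) is unsatisfied and unit — conflict.
So y4 must be the other value — set y4 = false.
Unit clause (y6) forces y6 = true.
Unit clause (y2) forces y2 = true.
Unit clause (y5) forces y5 = true.
Unit clause (y1) forces y1 = true.
Unit clause (y3) forces y3 = true.
Now (NOT y3) is unsatisfied and unit — conflict.
Both values of y4 lead to a conflict.
So every satisfying assignment has y7 = False.

False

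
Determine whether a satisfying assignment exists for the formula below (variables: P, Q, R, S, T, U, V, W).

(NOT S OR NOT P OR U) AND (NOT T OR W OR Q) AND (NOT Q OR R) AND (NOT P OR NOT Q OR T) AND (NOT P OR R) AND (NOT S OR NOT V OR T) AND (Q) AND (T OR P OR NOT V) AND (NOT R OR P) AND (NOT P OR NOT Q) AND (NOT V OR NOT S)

No

(Q) alone gives Q = true.
(R) alone gives R = true.
(P) alone gives P = true.
That conflicts with the unit clause (NOT P).
No assignment satisfies every clause.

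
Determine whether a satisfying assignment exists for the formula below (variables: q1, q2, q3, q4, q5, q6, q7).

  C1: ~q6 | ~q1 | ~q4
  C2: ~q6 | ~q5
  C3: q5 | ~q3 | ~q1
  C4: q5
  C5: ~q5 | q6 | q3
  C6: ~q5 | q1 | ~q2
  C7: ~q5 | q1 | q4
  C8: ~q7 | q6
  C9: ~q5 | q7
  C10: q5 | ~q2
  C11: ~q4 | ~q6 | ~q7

Unsatisfiable

(q5) alone gives q5 = 1.
(~q6) alone gives q6 = 0.
(q3) alone gives q3 = 1.
(~q7) alone gives q7 = 0.
That conflicts with the unit clause (q7).
No assignment satisfies every clause.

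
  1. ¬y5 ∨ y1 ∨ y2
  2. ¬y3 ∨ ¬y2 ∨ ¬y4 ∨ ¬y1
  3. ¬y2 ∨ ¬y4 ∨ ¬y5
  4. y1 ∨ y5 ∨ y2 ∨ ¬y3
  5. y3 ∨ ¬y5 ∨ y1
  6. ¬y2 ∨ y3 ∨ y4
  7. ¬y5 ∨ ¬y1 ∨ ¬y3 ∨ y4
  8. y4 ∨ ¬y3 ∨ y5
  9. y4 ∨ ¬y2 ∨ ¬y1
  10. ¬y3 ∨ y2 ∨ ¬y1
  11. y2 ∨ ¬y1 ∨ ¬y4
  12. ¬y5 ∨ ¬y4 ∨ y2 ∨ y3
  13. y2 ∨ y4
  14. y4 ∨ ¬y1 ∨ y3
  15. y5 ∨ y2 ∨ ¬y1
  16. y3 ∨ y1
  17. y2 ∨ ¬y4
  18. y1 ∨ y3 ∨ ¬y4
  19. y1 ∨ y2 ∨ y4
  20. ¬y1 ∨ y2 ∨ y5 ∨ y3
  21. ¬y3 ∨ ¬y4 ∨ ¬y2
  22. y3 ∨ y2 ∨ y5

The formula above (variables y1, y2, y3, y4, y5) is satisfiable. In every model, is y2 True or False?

True

Suppose y2 = False.
From the singleton clause (y4), y4 = True.
Now (¬y4) is unsatisfied and unit — conflict.
So every satisfying assignment has y2 = True.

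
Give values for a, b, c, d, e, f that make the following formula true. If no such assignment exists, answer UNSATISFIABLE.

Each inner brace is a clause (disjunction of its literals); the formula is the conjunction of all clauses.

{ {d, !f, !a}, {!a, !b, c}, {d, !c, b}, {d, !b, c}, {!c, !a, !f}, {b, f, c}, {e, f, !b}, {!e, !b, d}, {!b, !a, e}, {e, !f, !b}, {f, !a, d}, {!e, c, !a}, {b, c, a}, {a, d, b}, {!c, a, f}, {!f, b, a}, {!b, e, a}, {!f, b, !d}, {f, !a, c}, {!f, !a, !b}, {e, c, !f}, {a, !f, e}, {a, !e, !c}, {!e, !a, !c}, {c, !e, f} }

a ↦ false,  b ↦ true,  c ↦ false,  d ↦ true,  e ↦ true,  f ↦ true

Suppose d = true.
Suppose f = true.
From the singleton clause (b), b = true.
From the singleton clause (e), e = true.
From the singleton clause (!a), a = false.
From the singleton clause (!c), c = false.
This assignment satisfies each clause.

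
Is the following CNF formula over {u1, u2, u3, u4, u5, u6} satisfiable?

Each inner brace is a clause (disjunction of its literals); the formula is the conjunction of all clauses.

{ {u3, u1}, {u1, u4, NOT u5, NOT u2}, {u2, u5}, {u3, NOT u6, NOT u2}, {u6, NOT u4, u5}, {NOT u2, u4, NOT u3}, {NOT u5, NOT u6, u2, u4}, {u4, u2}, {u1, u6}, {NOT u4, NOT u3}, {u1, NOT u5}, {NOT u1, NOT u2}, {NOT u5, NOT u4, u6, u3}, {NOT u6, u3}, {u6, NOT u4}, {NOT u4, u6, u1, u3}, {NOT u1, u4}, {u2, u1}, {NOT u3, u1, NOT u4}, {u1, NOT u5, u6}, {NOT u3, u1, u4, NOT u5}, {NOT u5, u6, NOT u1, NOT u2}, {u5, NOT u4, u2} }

Try u3 = true.
From the singleton clause (NOT u4), u4 = false.
From the singleton clause (NOT u2), u2 = false.
Now (u2) is unsatisfied and unit — conflict.
Undo u3 and try u3 = false.
From the singleton clause (u1), u1 = true.
From the singleton clause (NOT u2), u2 = false.
From the singleton clause (u5), u5 = true.
From the singleton clause (u4), u4 = true.
From the singleton clause (u6), u6 = true.
Now (NOT u6) is unsatisfied and unit — conflict.
Both values of u3 lead to a conflict.
No assignment satisfies every clause.

No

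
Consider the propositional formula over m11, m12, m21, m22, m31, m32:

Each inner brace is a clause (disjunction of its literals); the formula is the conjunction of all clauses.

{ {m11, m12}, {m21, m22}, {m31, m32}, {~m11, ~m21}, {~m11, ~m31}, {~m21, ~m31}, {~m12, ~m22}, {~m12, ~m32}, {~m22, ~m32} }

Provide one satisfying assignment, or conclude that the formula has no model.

UNSATISFIABLE

Try m11 = 1.
From the singleton clause (~m21), m21 = 0.
From the singleton clause (m22), m22 = 1.
From the singleton clause (~m31), m31 = 0.
From the singleton clause (m32), m32 = 1.
But (~m32) is also a unit clause — contradiction.
Undo m11 and try m11 = 0.
From the singleton clause (m12), m12 = 1.
From the singleton clause (~m22), m22 = 0.
From the singleton clause (m21), m21 = 1.
From the singleton clause (~m31), m31 = 0.
From the singleton clause (m32), m32 = 1.
But (~m32) is also a unit clause — contradiction.
Both values of m11 lead to a conflict.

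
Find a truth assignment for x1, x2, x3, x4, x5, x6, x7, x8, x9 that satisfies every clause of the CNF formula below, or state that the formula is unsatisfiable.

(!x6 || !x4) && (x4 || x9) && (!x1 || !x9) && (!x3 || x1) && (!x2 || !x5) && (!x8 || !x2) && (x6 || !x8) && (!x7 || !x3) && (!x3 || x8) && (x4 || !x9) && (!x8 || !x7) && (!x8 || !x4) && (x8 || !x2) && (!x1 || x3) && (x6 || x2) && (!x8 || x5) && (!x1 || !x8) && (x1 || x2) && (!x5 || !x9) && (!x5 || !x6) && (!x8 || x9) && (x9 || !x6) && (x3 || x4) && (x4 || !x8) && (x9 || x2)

UNSATISFIABLE

Branch on x6: set x6 = false.
The clause (!x8) is unit, so x8 = false.
The clause (!x3) is unit, so x3 = false.
The clause (!x2) is unit, so x2 = false.
But (x2) is also a unit clause — contradiction.
So x6 must be the other value — set x6 = true.
The clause (!x4) is unit, so x4 = false.
The clause (x9) is unit, so x9 = true.
But (!x9) is also a unit clause — contradiction.
Both values of x6 lead to a conflict.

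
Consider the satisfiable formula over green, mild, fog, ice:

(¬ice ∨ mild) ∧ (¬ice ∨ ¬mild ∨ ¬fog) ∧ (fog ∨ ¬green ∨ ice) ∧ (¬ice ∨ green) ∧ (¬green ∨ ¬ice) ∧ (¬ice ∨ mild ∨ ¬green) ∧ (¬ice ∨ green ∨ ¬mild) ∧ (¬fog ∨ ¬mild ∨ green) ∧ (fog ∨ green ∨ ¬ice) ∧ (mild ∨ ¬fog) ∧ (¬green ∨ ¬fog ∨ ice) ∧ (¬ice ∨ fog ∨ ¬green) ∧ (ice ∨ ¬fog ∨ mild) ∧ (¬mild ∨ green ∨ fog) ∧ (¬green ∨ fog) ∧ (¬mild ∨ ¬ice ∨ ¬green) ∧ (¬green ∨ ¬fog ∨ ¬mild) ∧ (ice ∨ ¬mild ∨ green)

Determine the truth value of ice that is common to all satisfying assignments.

Suppose ice = True.
From the singleton clause (mild), mild = True.
From the singleton clause (¬fog), fog = False.
From the singleton clause (green), green = True.
But (¬green) is also a unit clause — contradiction.
So every satisfying assignment has ice = False.

False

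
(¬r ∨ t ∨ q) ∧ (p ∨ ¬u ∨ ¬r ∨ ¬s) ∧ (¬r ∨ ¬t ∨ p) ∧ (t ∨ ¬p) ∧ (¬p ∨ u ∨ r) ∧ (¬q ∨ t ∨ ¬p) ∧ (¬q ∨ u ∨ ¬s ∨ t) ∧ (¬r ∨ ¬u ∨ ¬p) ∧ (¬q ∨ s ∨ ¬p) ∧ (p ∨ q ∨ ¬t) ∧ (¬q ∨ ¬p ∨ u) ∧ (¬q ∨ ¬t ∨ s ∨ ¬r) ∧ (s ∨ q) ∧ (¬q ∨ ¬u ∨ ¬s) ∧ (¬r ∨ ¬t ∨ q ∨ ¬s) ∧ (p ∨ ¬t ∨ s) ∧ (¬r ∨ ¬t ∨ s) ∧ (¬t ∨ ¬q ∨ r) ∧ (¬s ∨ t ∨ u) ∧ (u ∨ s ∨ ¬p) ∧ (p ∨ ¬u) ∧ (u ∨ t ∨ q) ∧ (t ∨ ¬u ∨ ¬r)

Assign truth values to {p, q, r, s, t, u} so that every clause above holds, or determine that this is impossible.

p: False,  q: True,  r: False,  s: False,  t: False,  u: False

Try t = False.
From the singleton clause (¬p), p = False.
From the singleton clause (¬u), u = False.
From the singleton clause (¬s), s = False.
From the singleton clause (q), q = True.
Every clause is now satisfied; r is unconstrained.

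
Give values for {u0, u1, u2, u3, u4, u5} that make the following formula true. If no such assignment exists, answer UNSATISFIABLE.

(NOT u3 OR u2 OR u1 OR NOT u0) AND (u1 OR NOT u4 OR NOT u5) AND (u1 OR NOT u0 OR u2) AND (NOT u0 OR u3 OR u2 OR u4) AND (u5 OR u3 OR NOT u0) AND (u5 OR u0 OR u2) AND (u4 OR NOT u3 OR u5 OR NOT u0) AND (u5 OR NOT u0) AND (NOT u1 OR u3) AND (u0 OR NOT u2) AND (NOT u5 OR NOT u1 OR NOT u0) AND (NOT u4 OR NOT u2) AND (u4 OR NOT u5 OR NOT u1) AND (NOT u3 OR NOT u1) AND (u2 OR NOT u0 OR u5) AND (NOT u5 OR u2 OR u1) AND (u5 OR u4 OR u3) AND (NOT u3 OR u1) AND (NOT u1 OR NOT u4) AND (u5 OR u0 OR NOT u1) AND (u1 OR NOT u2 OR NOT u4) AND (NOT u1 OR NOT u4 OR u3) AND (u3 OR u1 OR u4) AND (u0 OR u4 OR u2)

UNSATISFIABLE

Try u5 = true.
Try u1 = true.
(u3) alone gives u3 = true.
But (NOT u3) is also a unit clause — contradiction.
That branch fails; take u1 = false instead.
(NOT u4) alone gives u4 = false.
(u2) alone gives u2 = true.
(u0) alone gives u0 = true.
(NOT u3) alone gives u3 = false.
But (u3) is also a unit clause — contradiction.
Neither u1 = true nor u1 = false works.
That branch fails; take u5 = false instead.
(NOT u0) alone gives u0 = false.
(u2) alone gives u2 = true.
But (NOT u2) is also a unit clause — contradiction.
Neither u5 = true nor u5 = false works.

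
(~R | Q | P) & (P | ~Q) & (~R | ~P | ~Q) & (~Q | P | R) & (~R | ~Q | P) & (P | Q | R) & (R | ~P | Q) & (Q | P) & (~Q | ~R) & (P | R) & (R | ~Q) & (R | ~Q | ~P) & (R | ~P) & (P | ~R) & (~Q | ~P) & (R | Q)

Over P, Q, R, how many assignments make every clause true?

There are 2^3 = 8 truth assignments over (P, Q, R).
Check each against the 16 clauses (columns in the order P, Q, R):
  F F F  ✗ fails (P | Q | R)
  F F T  ✗ fails (~R | Q | P)
  F T F  ✗ fails (P | ~Q)
  F T T  ✗ fails (P | ~Q)
  T F F  ✗ fails (R | ~P | Q)
  T F T  ✓ satisfies all
  T T F  ✗ fails (R | ~Q)
  T T T  ✗ fails (~R | ~P | ~Q)
1 of the 8 rows is a model.

1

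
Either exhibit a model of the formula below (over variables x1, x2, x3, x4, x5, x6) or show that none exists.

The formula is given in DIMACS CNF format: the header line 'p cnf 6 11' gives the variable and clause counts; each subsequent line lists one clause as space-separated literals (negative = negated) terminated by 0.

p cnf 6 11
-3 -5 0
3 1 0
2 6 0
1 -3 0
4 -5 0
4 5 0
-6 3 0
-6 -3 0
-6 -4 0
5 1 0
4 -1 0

x1 ↦ True; x2 ↦ True; x3 ↦ True; x4 ↦ True; x5 ↦ False; x6 ↦ False

Suppose x3 = True.
From the singleton clause (¬x5), x5 = False.
From the singleton clause (x1), x1 = True.
From the singleton clause (x4), x4 = True.
From the singleton clause (¬x6), x6 = False.
From the singleton clause (x2), x2 = True.
This assignment satisfies each clause.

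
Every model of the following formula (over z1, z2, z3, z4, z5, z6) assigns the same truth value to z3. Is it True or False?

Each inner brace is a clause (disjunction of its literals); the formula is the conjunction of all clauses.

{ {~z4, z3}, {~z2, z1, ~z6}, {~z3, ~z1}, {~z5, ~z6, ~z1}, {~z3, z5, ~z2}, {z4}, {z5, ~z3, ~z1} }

Suppose z3 = 0.
Unit clause (~z4) forces z4 = 0.
Now (z4) is unsatisfied and unit — conflict.
So every satisfying assignment has z3 = True.

True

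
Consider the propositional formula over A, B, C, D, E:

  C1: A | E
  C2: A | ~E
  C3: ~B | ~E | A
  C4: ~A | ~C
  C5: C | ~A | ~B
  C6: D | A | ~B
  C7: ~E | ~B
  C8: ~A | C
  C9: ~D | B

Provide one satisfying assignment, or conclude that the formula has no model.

Suppose A = 1.
The clause (~C) is unit, so C = 0.
Now (C) is unsatisfied and unit — conflict.
That branch fails; take A = 0 instead.
The clause (E) is unit, so E = 1.
Now (~E) is unsatisfied and unit — conflict.
Neither A = 1 nor A = 0 works.

UNSATISFIABLE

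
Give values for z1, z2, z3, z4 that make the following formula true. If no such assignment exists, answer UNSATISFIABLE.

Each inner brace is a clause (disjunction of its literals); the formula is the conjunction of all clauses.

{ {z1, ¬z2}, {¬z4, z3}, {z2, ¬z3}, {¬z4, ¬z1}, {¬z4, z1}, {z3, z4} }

Suppose z1 = True.
From the singleton clause (¬z4), z4 = False.
From the singleton clause (z3), z3 = True.
From the singleton clause (z2), z2 = True.
All clauses are satisfied.

z1=True; z2=True; z3=True; z4=False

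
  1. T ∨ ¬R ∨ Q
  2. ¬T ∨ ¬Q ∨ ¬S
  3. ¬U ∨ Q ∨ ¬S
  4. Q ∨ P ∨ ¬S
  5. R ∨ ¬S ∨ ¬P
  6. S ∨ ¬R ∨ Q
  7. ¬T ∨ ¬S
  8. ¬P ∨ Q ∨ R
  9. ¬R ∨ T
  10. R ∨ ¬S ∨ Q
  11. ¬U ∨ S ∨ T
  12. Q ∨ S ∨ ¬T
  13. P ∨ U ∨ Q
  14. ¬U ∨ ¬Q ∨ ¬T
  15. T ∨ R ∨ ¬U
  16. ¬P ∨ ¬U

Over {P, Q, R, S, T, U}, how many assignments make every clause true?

7

There are 2^6 = 64 truth assignments over (P, Q, R, S, T, U).
Split on T. With T = True, the clauses containing T are satisfied and ¬T drops from the rest; 4 of the 2^5 = 32 assignments to the other variables satisfy what remains.
With T = False, by the same count on the reduced clause set, 3 assignments work.
Total: 4 + 3 = 7.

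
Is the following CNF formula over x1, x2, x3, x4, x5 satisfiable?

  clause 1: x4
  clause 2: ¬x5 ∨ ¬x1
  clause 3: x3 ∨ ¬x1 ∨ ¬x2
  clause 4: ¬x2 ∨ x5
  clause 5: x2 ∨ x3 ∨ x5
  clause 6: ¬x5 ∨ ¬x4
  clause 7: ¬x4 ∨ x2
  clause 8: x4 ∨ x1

No

From the singleton clause (x4), x4 = True.
From the singleton clause (¬x5), x5 = False.
From the singleton clause (¬x2), x2 = False.
Now (x2) is unsatisfied and unit — conflict.
No assignment satisfies every clause.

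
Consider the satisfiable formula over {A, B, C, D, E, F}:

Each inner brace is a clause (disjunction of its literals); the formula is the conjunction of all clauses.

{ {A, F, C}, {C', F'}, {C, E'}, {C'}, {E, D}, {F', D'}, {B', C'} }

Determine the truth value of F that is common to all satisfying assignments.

False

Suppose F = 1.
Unit clause (C') forces C = 0.
Unit clause (E') forces E = 0.
Unit clause (D) forces D = 1.
Now (D') is unsatisfied and unit — conflict.
So every satisfying assignment has F = False.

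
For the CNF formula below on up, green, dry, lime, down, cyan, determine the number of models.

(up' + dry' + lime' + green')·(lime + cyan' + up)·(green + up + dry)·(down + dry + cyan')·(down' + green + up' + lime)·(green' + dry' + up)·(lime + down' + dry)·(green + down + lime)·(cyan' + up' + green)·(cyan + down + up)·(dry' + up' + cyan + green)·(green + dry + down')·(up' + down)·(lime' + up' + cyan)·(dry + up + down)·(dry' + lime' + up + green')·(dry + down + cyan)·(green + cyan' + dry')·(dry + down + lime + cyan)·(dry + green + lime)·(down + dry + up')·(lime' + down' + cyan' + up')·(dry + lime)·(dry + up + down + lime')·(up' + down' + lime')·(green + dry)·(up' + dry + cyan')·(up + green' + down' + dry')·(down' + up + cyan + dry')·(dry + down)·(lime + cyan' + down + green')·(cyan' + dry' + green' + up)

4

There are 2^6 = 64 truth assignments over (up, green, dry, lime, down, cyan).
Split on cyan. With cyan = 1, the clauses containing cyan are satisfied and cyan' drops from the rest; 2 of the 2^5 = 32 assignments to the other variables satisfy what remains.
With cyan = 0, by the same count on the reduced clause set, 2 assignments work.
Total: 2 + 2 = 4.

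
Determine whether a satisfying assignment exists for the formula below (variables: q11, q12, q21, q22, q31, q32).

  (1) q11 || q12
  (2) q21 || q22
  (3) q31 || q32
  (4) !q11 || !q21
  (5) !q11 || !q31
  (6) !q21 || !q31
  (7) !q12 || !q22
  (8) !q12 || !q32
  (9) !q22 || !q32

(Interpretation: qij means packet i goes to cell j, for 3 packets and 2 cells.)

Case q11 = true:
(!q21) alone gives q21 = false.
(q22) alone gives q22 = true.
(!q31) alone gives q31 = false.
(q32) alone gives q32 = true.
Now (!q32) is unsatisfied and unit — conflict.
Backtrack on q11: now try q11 = false.
(q12) alone gives q12 = true.
(!q22) alone gives q22 = false.
(q21) alone gives q21 = true.
(!q31) alone gives q31 = false.
(q32) alone gives q32 = true.
Now (!q32) is unsatisfied and unit — conflict.
Both values of q11 lead to a conflict.
No assignment satisfies every clause.

No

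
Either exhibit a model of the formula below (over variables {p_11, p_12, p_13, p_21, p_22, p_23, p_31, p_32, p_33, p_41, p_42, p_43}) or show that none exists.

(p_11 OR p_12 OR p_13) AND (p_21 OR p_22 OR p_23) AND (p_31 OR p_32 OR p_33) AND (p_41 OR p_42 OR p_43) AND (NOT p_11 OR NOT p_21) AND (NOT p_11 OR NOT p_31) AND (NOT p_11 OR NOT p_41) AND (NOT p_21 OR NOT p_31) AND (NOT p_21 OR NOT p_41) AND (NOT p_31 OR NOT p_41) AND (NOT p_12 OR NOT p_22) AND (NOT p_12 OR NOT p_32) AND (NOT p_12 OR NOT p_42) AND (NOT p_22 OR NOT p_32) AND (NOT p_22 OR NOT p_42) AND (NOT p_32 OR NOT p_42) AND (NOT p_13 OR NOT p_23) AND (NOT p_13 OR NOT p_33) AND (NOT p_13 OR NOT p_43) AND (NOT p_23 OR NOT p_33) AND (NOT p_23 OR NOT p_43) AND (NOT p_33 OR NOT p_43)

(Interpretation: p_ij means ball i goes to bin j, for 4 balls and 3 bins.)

Try p_11 = false.
Try p_12 = true.
The clause (NOT p_22) is unit, so p_22 = false.
The clause (NOT p_32) is unit, so p_32 = false.
The clause (NOT p_42) is unit, so p_42 = false.
Try p_21 = true.
The clause (NOT p_31) is unit, so p_31 = false.
The clause (p_33) is unit, so p_33 = true.
The clause (NOT p_41) is unit, so p_41 = false.
The clause (p_43) is unit, so p_43 = true.
That conflicts with the unit clause (NOT p_43).
So p_21 must be the other value — set p_21 = false.
The clause (p_23) is unit, so p_23 = true.
The clause (NOT p_13) is unit, so p_13 = false.
The clause (NOT p_33) is unit, so p_33 = false.
The clause (p_31) is unit, so p_31 = true.
The clause (NOT p_41) is unit, so p_41 = false.
The clause (p_43) is unit, so p_43 = true.
That conflicts with the unit clause (NOT p_43).
Neither p_21 = true nor p_21 = false works.
So p_12 must be the other value — set p_12 = false.
The clause (p_13) is unit, so p_13 = true.
The clause (NOT p_23) is unit, so p_23 = false.
The clause (NOT p_33) is unit, so p_33 = false.
The clause (NOT p_43) is unit, so p_43 = false.
Try p_21 = true.
The clause (NOT p_31) is unit, so p_31 = false.
The clause (p_32) is unit, so p_32 = true.
The clause (NOT p_41) is unit, so p_41 = false.
The clause (p_42) is unit, so p_42 = true.
That conflicts with the unit clause (NOT p_42).
So p_21 must be the other value — set p_21 = false.
The clause (p_22) is unit, so p_22 = true.
The clause (NOT p_32) is unit, so p_32 = false.
The clause (p_31) is unit, so p_31 = true.
The clause (NOT p_41) is unit, so p_41 = false.
The clause (p_42) is unit, so p_42 = true.
That conflicts with the unit clause (NOT p_42).
Neither p_21 = true nor p_21 = false works.
Neither p_12 = true nor p_12 = false works.
So p_11 must be the other value — set p_11 = true.
The clause (NOT p_21) is unit, so p_21 = false.
The clause (NOT p_31) is unit, so p_31 = false.
The clause (NOT p_41) is unit, so p_41 = false.
Try p_22 = true.
The clause (NOT p_12) is unit, so p_12 = false.
The clause (NOT p_32) is unit, so p_32 = false.
The clause (p_33) is unit, so p_33 = true.
The clause (NOT p_42) is unit, so p_42 = false.
The clause (p_43) is unit, so p_43 = true.
That conflicts with the unit clause (NOT p_43).
So p_22 must be the other value — set p_22 = false.
The clause (p_23) is unit, so p_23 = true.
The clause (NOT p_13) is unit, so p_13 = false.
The clause (NOT p_33) is unit, so p_33 = false.
The clause (p_32) is unit, so p_32 = true.
The clause (NOT p_12) is unit, so p_12 = false.
The clause (NOT p_42) is unit, so p_42 = false.
The clause (p_43) is unit, so p_43 = true.
That conflicts with the unit clause (NOT p_43).
Neither p_22 = true nor p_22 = false works.
Neither p_11 = true nor p_11 = false works.

UNSATISFIABLE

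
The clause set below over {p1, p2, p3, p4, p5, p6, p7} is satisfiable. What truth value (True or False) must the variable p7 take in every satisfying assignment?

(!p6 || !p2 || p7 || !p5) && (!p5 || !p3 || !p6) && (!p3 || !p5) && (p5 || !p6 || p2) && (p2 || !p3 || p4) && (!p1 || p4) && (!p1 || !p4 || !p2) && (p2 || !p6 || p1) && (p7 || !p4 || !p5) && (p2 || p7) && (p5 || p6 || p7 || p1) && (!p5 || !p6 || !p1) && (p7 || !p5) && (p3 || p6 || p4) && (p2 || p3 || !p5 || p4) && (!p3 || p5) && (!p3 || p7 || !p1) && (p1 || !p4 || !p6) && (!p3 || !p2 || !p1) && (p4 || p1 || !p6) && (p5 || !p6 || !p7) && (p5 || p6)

Suppose p7 = false.
Unit clause (p2) forces p2 = true.
Unit clause (!p5) forces p5 = false.
Unit clause (!p3) forces p3 = false.
Unit clause (p6) forces p6 = true.
Suppose p1 = false.
Unit clause (!p4) forces p4 = false.
Now (p4) is unsatisfied and unit — conflict.
Undo p1 and try p1 = true.
Unit clause (p4) forces p4 = true.
Now (!p4) is unsatisfied and unit — conflict.
Either choice for p1 ends in contradiction.
So every satisfying assignment has p7 = True.

True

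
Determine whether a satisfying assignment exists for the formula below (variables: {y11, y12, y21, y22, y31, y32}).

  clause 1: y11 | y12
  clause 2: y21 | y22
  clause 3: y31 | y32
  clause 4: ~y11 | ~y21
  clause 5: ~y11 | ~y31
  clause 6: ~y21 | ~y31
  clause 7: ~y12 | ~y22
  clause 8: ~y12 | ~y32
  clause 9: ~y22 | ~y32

Branch on y11: set y11 = 1.
(~y21) alone gives y21 = 0.
(y22) alone gives y22 = 1.
(~y31) alone gives y31 = 0.
(y32) alone gives y32 = 1.
That conflicts with the unit clause (~y32).
So y11 must be the other value — set y11 = 0.
(y12) alone gives y12 = 1.
(~y22) alone gives y22 = 0.
(y21) alone gives y21 = 1.
(~y31) alone gives y31 = 0.
(y32) alone gives y32 = 1.
That conflicts with the unit clause (~y32).
Neither y11 = 1 nor y11 = 0 works.
No assignment satisfies every clause.

No, unsatisfiable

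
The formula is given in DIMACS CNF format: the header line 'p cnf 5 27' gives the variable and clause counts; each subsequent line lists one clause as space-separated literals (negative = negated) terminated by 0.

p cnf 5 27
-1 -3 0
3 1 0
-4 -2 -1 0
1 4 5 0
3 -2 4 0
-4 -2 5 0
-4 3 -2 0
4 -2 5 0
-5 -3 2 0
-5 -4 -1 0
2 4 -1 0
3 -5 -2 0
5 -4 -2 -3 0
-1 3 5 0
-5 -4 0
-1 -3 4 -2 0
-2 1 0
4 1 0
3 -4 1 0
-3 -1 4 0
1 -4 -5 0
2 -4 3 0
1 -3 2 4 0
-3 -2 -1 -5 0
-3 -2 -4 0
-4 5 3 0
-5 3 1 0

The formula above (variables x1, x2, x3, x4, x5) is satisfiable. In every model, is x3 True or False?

Suppose x3 = False.
Unit clause (x1) forces x1 = True.
Unit clause (x5) forces x5 = True.
Unit clause (¬x4) forces x4 = False.
Unit clause (¬x2) forces x2 = False.
That conflicts with the unit clause (x2).
So every satisfying assignment has x3 = True.

True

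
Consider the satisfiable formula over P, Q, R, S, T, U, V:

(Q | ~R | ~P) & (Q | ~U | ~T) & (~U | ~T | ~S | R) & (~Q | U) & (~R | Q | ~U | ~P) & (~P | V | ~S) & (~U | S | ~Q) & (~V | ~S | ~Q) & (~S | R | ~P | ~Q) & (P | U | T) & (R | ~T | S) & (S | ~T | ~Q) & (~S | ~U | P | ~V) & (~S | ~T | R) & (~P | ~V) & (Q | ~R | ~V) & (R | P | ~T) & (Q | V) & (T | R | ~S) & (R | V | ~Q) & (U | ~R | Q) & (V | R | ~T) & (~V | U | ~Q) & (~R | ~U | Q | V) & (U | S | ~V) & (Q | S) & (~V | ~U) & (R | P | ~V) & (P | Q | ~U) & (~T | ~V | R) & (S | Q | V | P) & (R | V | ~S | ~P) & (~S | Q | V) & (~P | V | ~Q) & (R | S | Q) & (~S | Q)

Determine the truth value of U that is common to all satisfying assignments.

True

Suppose U = 0.
Unit clause (~Q) forces Q = 0.
Unit clause (V) forces V = 1.
Unit clause (~P) forces P = 0.
Unit clause (T) forces T = 1.
Unit clause (~R) forces R = 0.
Now (R) is unsatisfied and unit — conflict.
So every satisfying assignment has U = True.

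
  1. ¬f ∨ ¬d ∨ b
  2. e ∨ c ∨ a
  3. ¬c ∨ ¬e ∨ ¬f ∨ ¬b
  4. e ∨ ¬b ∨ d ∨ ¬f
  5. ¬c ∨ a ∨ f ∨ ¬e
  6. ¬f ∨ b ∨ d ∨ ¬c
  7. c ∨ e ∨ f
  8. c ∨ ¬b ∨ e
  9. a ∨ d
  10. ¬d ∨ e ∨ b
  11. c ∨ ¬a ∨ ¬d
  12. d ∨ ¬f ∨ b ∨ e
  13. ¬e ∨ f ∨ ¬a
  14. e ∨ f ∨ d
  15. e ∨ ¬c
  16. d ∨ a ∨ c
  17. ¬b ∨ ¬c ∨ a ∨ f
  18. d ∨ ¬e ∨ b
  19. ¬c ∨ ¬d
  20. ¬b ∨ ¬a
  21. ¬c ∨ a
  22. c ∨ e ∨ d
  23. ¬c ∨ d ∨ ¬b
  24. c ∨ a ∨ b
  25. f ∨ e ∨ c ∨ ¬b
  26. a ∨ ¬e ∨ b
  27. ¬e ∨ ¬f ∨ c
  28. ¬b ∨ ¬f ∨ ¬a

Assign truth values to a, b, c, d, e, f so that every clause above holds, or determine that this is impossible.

Try a = False.
(d) alone gives d = True.
(¬c) alone gives c = False.
(e) alone gives e = True.
(b) alone gives b = True.
(¬f) alone gives f = False.
This assignment satisfies each clause.

a=False; b=True; c=False; d=True; e=True; f=False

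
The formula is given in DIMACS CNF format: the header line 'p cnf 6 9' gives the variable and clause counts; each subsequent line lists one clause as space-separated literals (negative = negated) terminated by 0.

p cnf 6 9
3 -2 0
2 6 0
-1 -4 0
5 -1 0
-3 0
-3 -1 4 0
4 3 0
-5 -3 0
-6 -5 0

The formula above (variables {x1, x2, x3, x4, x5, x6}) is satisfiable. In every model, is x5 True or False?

False

Suppose x5 = True.
(¬x3) alone gives x3 = False.
(¬x2) alone gives x2 = False.
(x6) alone gives x6 = True.
Now (¬x6) is unsatisfied and unit — conflict.
So every satisfying assignment has x5 = False.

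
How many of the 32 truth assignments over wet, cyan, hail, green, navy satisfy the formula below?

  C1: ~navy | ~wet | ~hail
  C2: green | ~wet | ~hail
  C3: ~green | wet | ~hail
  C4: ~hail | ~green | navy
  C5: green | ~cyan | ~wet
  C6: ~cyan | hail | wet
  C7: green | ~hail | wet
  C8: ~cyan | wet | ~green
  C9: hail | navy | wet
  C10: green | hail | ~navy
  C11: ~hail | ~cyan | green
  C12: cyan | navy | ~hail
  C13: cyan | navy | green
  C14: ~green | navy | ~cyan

4

There are 2^5 = 32 truth assignments over (wet, cyan, hail, green, navy).
Split on navy. With navy = 1, the clauses containing navy are satisfied and ~navy drops from the rest; 3 of the 2^4 = 16 assignments to the other variables satisfy what remains.
With navy = 0, by the same count on the reduced clause set, 1 assignment works.
(One model: wet=F, cyan=F, hail=F, green=T, navy=T.)
Total: 3 + 1 = 4.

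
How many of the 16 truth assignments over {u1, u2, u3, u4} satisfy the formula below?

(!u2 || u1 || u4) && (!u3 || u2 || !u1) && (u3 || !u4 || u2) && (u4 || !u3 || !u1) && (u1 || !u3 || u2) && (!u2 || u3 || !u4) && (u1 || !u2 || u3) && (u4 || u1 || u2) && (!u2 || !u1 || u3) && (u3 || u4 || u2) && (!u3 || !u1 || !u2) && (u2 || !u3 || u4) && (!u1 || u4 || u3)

There are 2^4 = 16 truth assignments over (u1, u2, u3, u4).
Check each against the 13 clauses (columns in the order u1, u2, u3, u4):
  F F F F  ✗ fails (u4 || u1 || u2)
  F F F T  ✗ fails (u3 || !u4 || u2)
  F F T F  ✗ fails (u1 || !u3 || u2)
  F F T T  ✗ fails (u1 || !u3 || u2)
  F T F F  ✗ fails (!u2 || u1 || u4)
  F T F T  ✗ fails (!u2 || u3 || !u4)
  F T T F  ✗ fails (!u2 || u1 || u4)
  F T T T  ✓ satisfies all
  T F F F  ✗ fails (u3 || u4 || u2)
  T F F T  ✗ fails (u3 || !u4 || u2)
  T F T F  ✗ fails (!u3 || u2 || !u1)
  T F T T  ✗ fails (!u3 || u2 || !u1)
  T T F F  ✗ fails (!u2 || !u1 || u3)
  T T F T  ✗ fails (!u2 || u3 || !u4)
  T T T F  ✗ fails (u4 || !u3 || !u1)
  T T T T  ✗ fails (!u3 || !u1 || !u2)
1 of the 16 rows is a model.

1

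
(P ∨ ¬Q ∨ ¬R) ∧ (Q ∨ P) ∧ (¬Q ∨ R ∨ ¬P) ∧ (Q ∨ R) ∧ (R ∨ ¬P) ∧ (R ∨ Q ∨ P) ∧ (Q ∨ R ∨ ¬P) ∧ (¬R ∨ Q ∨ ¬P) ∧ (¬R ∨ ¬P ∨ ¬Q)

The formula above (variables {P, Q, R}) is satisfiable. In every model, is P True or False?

False

Suppose P = True.
The clause (R) is unit, so R = True.
The clause (Q) is unit, so Q = True.
But (¬Q) is also a unit clause — contradiction.
So every satisfying assignment has P = False.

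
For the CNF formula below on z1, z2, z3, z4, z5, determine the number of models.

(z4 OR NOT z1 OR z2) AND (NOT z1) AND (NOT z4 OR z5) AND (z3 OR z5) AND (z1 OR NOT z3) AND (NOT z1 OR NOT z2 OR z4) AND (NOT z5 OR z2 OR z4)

There are 2^5 = 32 truth assignments over (z1, z2, z3, z4, z5).
Split on z4. With z4 = true, the clauses containing z4 are satisfied and NOT z4 drops from the rest; 2 of the 2^4 = 16 assignments to the other variables satisfy what remains.
With z4 = false, by the same count on the reduced clause set, 1 assignment works.
(One model: z1=F, z2=F, z3=F, z4=T, z5=T.)
Total: 2 + 1 = 3.

3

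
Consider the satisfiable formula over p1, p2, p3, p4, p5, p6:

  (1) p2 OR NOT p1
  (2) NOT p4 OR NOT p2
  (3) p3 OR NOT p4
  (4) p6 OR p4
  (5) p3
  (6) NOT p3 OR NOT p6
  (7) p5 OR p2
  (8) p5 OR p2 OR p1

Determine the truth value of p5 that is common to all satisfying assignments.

True

Suppose p5 = false.
(p3) alone gives p3 = true.
(NOT p6) alone gives p6 = false.
(p4) alone gives p4 = true.
(NOT p2) alone gives p2 = false.
Now (p2) is unsatisfied and unit — conflict.
So every satisfying assignment has p5 = True.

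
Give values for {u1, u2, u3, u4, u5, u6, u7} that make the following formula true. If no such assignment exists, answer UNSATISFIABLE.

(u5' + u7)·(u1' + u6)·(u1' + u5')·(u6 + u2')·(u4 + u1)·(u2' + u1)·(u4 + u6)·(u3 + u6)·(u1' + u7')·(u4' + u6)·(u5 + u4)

u1 ↦ 1, u2 ↦ 1, u3 ↦ 1, u4 ↦ 1, u5 ↦ 0, u6 ↦ 1, u7 ↦ 0

Case u5 = 0:
The clause (u4) is unit, so u4 = 1.
The clause (u6) is unit, so u6 = 1.
Case u2 = 1:
The clause (u1) is unit, so u1 = 1.
The clause (u7') is unit, so u7 = 0.
Every clause is now satisfied; u3 is unconstrained.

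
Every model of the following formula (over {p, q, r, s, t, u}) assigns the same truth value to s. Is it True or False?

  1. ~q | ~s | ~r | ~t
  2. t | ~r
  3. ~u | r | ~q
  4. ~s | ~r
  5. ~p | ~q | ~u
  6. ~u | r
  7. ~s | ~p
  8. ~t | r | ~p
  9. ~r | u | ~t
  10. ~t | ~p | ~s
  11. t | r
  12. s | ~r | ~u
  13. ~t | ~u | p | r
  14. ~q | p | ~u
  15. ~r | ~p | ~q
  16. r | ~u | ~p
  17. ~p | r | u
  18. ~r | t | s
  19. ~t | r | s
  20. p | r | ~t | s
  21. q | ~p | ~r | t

True

Suppose s = 0.
Branch on t: set t = 1.
The clause (r) is unit, so r = 1.
The clause (u) is unit, so u = 1.
That conflicts with the unit clause (~u).
Backtrack on t: now try t = 0.
The clause (~r) is unit, so r = 0.
That conflicts with the unit clause (r).
Both values of t lead to a conflict.
So every satisfying assignment has s = True.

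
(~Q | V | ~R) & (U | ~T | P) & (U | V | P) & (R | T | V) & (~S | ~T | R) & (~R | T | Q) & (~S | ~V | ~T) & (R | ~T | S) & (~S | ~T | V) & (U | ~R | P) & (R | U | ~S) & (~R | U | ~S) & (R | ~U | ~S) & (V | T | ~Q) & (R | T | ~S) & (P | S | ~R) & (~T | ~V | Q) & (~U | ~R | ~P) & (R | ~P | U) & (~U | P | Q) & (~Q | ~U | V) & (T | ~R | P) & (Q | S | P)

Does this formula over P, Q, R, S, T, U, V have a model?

Yes

Branch on Q: set Q = 1.
Branch on V: set V = 1.
Branch on S: set S = 0.
Branch on R: set R = 0.
Unit clause (~T) forces T = 0.
Branch on P: set P = 0.
All clauses hold; U can take either value.
A satisfying assignment: P=0, Q=1, R=0, S=0, T=0, U=0, V=1.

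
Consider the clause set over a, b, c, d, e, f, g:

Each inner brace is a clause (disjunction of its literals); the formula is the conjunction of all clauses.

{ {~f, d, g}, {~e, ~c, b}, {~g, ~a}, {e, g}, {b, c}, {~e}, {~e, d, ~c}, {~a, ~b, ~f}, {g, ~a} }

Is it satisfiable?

(~e) alone gives e = 0.
(g) alone gives g = 1.
(~a) alone gives a = 0.
Case b = 0:
(c) alone gives c = 1.
Every clause is now satisfied; d, f are unconstrained.
A satisfying assignment: a ↦ 0; b ↦ 0; c ↦ 1; d ↦ 0; e ↦ 0; f ↦ 0; g ↦ 1.

Yes, satisfiable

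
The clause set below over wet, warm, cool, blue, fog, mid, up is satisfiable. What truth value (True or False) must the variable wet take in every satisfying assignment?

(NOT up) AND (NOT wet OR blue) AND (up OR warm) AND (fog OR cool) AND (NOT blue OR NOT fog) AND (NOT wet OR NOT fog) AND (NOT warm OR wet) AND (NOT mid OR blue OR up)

True

Suppose wet = false.
Unit clause (NOT up) forces up = false.
Unit clause (warm) forces warm = true.
Now (NOT warm) is unsatisfied and unit — conflict.
So every satisfying assignment has wet = True.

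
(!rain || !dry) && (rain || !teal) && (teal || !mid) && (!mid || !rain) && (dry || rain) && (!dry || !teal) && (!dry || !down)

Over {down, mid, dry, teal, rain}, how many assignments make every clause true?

5

There are 2^5 = 32 truth assignments over (down, mid, dry, teal, rain).
Split on dry. With dry = true, the clauses containing dry are satisfied and !dry drops from the rest; 1 of the 2^4 = 16 assignments to the other variables satisfy what remains.
With dry = false, by the same count on the reduced clause set, 4 assignments work.
(One model: down=F, mid=F, dry=F, teal=F, rain=T.)
Total: 1 + 4 = 5.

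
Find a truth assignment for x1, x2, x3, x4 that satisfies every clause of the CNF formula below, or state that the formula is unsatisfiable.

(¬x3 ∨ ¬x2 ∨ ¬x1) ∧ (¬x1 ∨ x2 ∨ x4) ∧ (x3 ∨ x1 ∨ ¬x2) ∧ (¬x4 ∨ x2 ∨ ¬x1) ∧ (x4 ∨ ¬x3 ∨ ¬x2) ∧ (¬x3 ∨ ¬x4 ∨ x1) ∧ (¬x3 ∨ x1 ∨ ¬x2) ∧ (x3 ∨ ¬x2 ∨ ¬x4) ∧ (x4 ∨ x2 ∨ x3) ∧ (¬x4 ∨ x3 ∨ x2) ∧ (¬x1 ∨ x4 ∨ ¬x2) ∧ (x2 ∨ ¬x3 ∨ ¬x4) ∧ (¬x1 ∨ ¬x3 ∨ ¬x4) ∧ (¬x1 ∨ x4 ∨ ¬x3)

x1 ↦ False,  x2 ↦ False,  x3 ↦ True,  x4 ↦ False

Case x3 = True:
Case x2 = False:
(¬x4) alone gives x4 = False.
(¬x1) alone gives x1 = False.
This assignment satisfies each clause.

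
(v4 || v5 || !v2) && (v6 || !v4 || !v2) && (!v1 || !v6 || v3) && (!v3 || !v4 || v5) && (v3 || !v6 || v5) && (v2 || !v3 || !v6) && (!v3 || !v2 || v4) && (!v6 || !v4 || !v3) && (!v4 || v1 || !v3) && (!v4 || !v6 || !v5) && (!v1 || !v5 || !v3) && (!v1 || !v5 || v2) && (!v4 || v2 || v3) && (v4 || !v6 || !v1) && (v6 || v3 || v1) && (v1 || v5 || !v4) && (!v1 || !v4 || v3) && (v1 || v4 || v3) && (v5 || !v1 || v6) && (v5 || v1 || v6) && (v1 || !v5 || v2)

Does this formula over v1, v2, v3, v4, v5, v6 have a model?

Satisfiable

Suppose v4 = false.
Suppose v5 = true.
Suppose v3 = false.
(v1) alone gives v1 = true.
(!v6) alone gives v6 = false.
(v2) alone gives v2 = true.
All clauses are satisfied.
A satisfying assignment: v1 ↦ true, v2 ↦ true, v3 ↦ false, v4 ↦ false, v5 ↦ true, v6 ↦ false.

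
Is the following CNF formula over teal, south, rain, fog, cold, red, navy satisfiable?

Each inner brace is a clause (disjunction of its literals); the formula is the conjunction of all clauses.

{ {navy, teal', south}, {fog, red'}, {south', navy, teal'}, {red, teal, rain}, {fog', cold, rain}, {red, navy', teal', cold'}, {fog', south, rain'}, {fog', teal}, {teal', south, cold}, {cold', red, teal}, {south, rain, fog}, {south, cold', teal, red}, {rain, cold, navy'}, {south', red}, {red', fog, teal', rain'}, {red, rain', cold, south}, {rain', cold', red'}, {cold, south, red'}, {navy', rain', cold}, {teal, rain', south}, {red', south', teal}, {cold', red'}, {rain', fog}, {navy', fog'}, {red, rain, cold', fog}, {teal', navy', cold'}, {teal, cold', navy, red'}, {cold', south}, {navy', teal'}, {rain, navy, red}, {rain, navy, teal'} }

No, unsatisfiable

Branch on fog: set fog = 1.
(teal) alone gives teal = 1.
(navy') alone gives navy = 0.
(south) alone gives south = 1.
But (south') is also a unit clause — contradiction.
So fog must be the other value — set fog = 0.
(red') alone gives red = 0.
(south') alone gives south = 0.
(rain) alone gives rain = 1.
But (rain') is also a unit clause — contradiction.
Both values of fog lead to a conflict.
No assignment satisfies every clause.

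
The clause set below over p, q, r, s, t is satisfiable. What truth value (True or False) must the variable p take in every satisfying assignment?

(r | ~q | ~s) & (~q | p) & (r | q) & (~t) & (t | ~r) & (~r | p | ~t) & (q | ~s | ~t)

True

Suppose p = 0.
(~q) alone gives q = 0.
(r) alone gives r = 1.
(~t) alone gives t = 0.
That conflicts with the unit clause (t).
So every satisfying assignment has p = True.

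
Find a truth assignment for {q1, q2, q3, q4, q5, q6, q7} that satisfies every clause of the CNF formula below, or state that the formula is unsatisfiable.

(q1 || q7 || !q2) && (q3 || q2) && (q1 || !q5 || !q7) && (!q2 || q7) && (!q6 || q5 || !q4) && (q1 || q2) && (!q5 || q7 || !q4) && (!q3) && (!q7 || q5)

q1: true,  q2: true,  q3: false,  q4: true,  q5: true,  q6: true,  q7: true

The clause (!q3) is unit, so q3 = false.
The clause (q2) is unit, so q2 = true.
The clause (q7) is unit, so q7 = true.
The clause (q5) is unit, so q5 = true.
The clause (q1) is unit, so q1 = true.
No clause remains; q4, q6 are free.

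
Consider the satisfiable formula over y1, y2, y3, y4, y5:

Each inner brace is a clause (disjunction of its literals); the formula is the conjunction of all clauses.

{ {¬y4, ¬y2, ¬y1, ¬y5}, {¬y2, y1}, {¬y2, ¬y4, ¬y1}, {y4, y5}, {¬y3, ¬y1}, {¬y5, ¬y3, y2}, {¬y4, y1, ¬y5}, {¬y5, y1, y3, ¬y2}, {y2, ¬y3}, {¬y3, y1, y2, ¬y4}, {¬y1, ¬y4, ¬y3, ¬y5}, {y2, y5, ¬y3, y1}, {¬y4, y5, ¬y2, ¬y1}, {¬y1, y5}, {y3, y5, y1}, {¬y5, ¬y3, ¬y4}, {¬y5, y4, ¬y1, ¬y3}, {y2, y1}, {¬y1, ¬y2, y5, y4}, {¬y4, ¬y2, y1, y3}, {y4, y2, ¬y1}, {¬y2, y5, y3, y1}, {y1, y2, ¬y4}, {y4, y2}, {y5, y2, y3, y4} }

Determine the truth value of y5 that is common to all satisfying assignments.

True

Suppose y5 = False.
From the singleton clause (y4), y4 = True.
From the singleton clause (¬y1), y1 = False.
From the singleton clause (¬y2), y2 = False.
That conflicts with the unit clause (y2).
So every satisfying assignment has y5 = True.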